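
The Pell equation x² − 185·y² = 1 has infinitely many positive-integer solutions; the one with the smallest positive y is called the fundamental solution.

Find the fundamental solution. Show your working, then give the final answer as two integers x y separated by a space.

9249 680

d=185: √d = [13; 1,1,1,1,26] (ℓ=5, odd), read p_9/q_9
i=0: a=13 ⇒ p=13, q=1
i=1: a=1 ⇒ p=14, q=1
…
i=3: a=1 ⇒ p=41, q=3
i=4: a=1 ⇒ p=68, q=5
i=5: a=26 ⇒ p=1809, q=133
…
i=7: a=1 ⇒ p=3686, q=271
i=8: a=1 ⇒ p=5563, q=409
i=9: a=1 ⇒ p=9249, q=680
fundamental: x₁=9249, y₁=680  (since 85544001 − 185·462400 = 1)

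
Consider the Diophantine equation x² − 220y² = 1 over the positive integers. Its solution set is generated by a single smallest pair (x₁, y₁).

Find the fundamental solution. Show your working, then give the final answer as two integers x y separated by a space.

89 6

d=220: √d = [14; 1,4,1,28] (ℓ=4, even), read p_3/q_3
i=0: a=14 ⇒ p=14, q=1
i=1: a=1 ⇒ p=15, q=1
i=2: a=4 ⇒ p=74, q=5
i=3: a=1 ⇒ p=89, q=6
→ (89, 6).  Check: 89²=7921, 220·6²=7920, difference 1.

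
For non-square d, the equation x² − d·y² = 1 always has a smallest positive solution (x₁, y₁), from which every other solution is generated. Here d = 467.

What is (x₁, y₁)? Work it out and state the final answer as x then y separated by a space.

[21; 1,1,1,1,3,…,1,1,42] for √467; ℓ=14 ⇒ convergent index 13
k=0  a_k=21  p_k/q_k = 21/1
…
k=4  a_k=1  p_k/q_k = 108/5
k=5  a_k=3  p_k/q_k = 389/18
…
k=8  a_k=3  p_k/q_k = 82767/3830
k=9  a_k=3  p_k/q_k = 275465/12747
k=10  a_k=1  p_k/q_k = 358232/16577
k=11  a_k=1  p_k/q_k = 633697/29324
k=12  a_k=1  p_k/q_k = 991929/45901
k=13  a_k=1  p_k/q_k = 1625626/75225
(x₁, y₁) = (1625626, 75225);  1625626² − 467·75225² = 1 ✓

1625626 75225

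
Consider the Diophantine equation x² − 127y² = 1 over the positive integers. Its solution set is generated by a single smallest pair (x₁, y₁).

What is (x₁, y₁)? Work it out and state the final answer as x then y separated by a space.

d=127: √d = [11; 3,1,2,2,7,11,7,2,2,1,3,22] (ℓ=12, even), read p_11/q_11
a_0=11:  p_0=11·1+0=11,  q_0=11·0+1=1
…
a_2=1:  p_2=1·34+11=45,  q_2=1·3+1=4
a_3=2:  p_3=2·45+34=124,  q_3=2·4+3=11
a_4=2:  p_4=2·124+45=293,  q_4=2·11+4=26
…
a_8=2:  p_8=2·171701+24218=367620,  q_8=2·15236+2149=32621
…
a_10=1:  p_10=1·906941+367620=1274561,  q_10=1·80478+32621=113099
a_11=3:  p_11=3·1274561+906941=4730624,  q_11=3·113099+80478=419775
→ (4730624, 419775).  Check: 4730624²=22378803429376, 127·419775²=22378803429375, difference 1.

4730624 419775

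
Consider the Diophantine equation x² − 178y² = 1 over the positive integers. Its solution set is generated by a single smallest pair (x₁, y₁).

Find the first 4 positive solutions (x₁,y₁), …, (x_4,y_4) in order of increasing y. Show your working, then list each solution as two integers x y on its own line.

1601 120
5126401 384240
16414734401 1230336360
52559974425601 3939536640480

d=178: √d = [13; 2,1,12,1,2,26] (ℓ=6, even), read p_5/q_5
i=0: a=13 ⇒ p=13, q=1
…
i=2: a=1 ⇒ p=40, q=3
i=3: a=12 ⇒ p=507, q=38
i=4: a=1 ⇒ p=547, q=41
i=5: a=2 ⇒ p=1601, q=120
fundamental: x₁=1601, y₁=120  (since 2563201 − 178·14400 = 1)
(1601+120√178)^2 = 5126401 + 384240√178
(1601+120√178)^3 = 16414734401 + 1230336360√178
(1601+120√178)^4 = 52559974425601 + 3939536640480√178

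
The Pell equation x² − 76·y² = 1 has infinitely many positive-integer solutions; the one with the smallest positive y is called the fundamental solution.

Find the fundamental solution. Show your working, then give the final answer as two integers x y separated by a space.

57799 6630

√76 → a₀=8, period (1,2,1,1,5,4,5,1,1,2,1,16); ℓ=12 even so k=11
i=0: a=8 ⇒ p=8, q=1
…
i=6: a=4 ⇒ p=1421, q=163
…
i=9: a=1 ⇒ p=16311, q=1871
i=10: a=2 ⇒ p=41488, q=4759
i=11: a=1 ⇒ p=57799, q=6630
(x₁, y₁) = (57799, 6630);  57799² − 76·6630² = 1 ✓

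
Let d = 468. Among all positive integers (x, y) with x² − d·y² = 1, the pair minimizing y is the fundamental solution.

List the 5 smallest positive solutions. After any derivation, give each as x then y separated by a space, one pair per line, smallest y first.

649 30
842401 38940
1093435849 50544090
1419278889601 65606189880
1842222905266249 85156783920150

d=468: √d = [21; 1,1,1,2,1,1,1,42] (ℓ=8, even), read p_7/q_7
step 0: (21, 1)  from 21·(1,0) + (0,1)
step 1: (22, 1)  from 1·(21,1) + (1,0)
…
step 5: (238, 11)  from 1·(173,8) + (65,3)
step 6: (411, 19)  from 1·(238,11) + (173,8)
step 7: (649, 30)  from 1·(411,19) + (238,11)
→ (649, 30).  Check: 649²=421201, 468·30²=421200, difference 1.
(x_2, y_2) = (649·649 + 468·30·30, 649·30 + 30·649) = (842401, 38940)
(x_3, y_3) = (649·842401 + 468·30·38940, 649·38940 + 30·842401) = (1093435849, 50544090)
(x_4, y_4) = (649·1093435849 + 468·30·50544090, 649·50544090 + 30·1093435849) = (1419278889601, 65606189880)
(x_5, y_5) = (649·1419278889601 + 468·30·65606189880, 649·65606189880 + 30·1419278889601) = (1842222905266249, 85156783920150)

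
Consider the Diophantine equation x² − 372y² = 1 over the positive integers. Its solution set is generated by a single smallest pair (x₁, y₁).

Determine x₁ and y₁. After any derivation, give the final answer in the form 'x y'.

12151 630

[19; 3,2,12,2,3,38] for √372; ℓ=6 ⇒ convergent index 5
k=0  a_k=19  p_k/q_k = 19/1
…
k=2  a_k=2  p_k/q_k = 135/7
k=3  a_k=12  p_k/q_k = 1678/87
k=4  a_k=2  p_k/q_k = 3491/181
k=5  a_k=3  p_k/q_k = 12151/630
(x₁, y₁) = (12151, 630);  12151² − 372·630² = 1 ✓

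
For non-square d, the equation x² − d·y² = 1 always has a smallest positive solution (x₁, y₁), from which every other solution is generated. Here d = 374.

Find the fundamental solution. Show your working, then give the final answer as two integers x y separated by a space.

d=374: √d = [19; 2,1,18,1,2,38] (ℓ=6, even), read p_5/q_5
a_0=19:  p_0=19·1+0=19,  q_0=19·0+1=1
…
a_2=1:  p_2=1·39+19=58,  q_2=1·2+1=3
a_3=18:  p_3=18·58+39=1083,  q_3=18·3+2=56
a_4=1:  p_4=1·1083+58=1141,  q_4=1·56+3=59
a_5=2:  p_5=2·1141+1083=3365,  q_5=2·59+56=174
(x₁, y₁) = (3365, 174);  3365² − 374·174² = 1 ✓

3365 174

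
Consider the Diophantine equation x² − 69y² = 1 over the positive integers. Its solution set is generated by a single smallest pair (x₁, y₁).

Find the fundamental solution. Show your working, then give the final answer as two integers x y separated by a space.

d=69: √d = [8; 3,3,1,4,1,3,3,16] (ℓ=8, even), read p_7/q_7
i=0: a=8 ⇒ p=8, q=1
i=1: a=3 ⇒ p=25, q=3
i=2: a=3 ⇒ p=83, q=10
…
i=4: a=4 ⇒ p=515, q=62
…
i=6: a=3 ⇒ p=2384, q=287
i=7: a=3 ⇒ p=7775, q=936
fundamental: x₁=7775, y₁=936  (since 60450625 − 69·876096 = 1)

7775 936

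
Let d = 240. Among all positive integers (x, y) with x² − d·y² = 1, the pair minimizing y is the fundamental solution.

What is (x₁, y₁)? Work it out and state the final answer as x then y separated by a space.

31 2

[15; 2,30] for √240; ℓ=2 ⇒ convergent index 1
step 0: (15, 1)  from 15·(1,0) + (0,1)
step 1: (31, 2)  from 2·(15,1) + (1,0)
fundamental: x₁=31, y₁=2  (since 961 − 240·4 = 1)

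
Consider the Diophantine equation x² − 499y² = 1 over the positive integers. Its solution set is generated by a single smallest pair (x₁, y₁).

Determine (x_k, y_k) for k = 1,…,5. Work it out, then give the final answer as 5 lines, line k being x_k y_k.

√499 = [22; 2,1,21,1,2,44, …], period ℓ=6 (even) → k=5
k=0  a_k=22  p_k/q_k = 22/1
…
k=3  a_k=21  p_k/q_k = 1452/65
k=4  a_k=1  p_k/q_k = 1519/68
k=5  a_k=2  p_k/q_k = 4490/201
→ (4490, 201).  Check: 4490²=20160100, 499·201²=20160099, difference 1.
n=2: (4490,201)∘(4490,201) = (4490·4490+499·201·201, 4490·201+201·4490) = (40320199,1804980)
n=3: (40320199,1804980)∘(4490,201) = (4490·40320199+499·201·1804980, 4490·1804980+201·40320199) = (362075382530,16208720199)
n=4: (362075382530,16208720199)∘(4490,201) = (4490·362075382530+499·201·16208720199, 4490·16208720199+201·362075382530) = (3251436894799201,145554305582040)
n=5: (3251436894799201,145554305582040)∘(4490,201) = (4490·3251436894799201+499·201·145554305582040, 4490·145554305582040+201·3251436894799201) = (29197902953221442450,1307077647917999001)

4490 201
40320199 1804980
362075382530 16208720199
3251436894799201 145554305582040
29197902953221442450 1307077647917999001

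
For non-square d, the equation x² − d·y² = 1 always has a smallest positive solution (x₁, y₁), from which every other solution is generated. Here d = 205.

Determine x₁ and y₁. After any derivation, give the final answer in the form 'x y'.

39689 2772

d=205: √d = [14; 3,6,1,4,1,6,3,28] (ℓ=8, even), read p_7/q_7
a_0=14:  p_0=14·1+0=14,  q_0=14·0+1=1
…
a_2=6:  p_2=6·43+14=272,  q_2=6·3+1=19
…
a_6=6:  p_6=6·1847+1532=12614,  q_6=6·129+107=881
a_7=3:  p_7=3·12614+1847=39689,  q_7=3·881+129=2772
→ (39689, 2772).  Check: 39689²=1575216721, 205·2772²=1575216720, difference 1.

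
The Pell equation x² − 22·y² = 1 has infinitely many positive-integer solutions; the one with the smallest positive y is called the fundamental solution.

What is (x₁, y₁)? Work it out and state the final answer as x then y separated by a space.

[4; 1,2,4,2,1,8] for √22; ℓ=6 ⇒ convergent index 5
step 0: (4, 1)  from 4·(1,0) + (0,1)
…
step 4: (136, 29)  from 2·(61,13) + (14,3)
step 5: (197, 42)  from 1·(136,29) + (61,13)
(x₁, y₁) = (197, 42);  197² − 22·42² = 1 ✓

197 42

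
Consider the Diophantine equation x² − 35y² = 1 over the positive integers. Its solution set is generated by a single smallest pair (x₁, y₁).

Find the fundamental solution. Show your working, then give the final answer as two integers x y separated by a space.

6 1

d=35: √d = [5; 1,10] (ℓ=2, even), read p_1/q_1
a_0=5:  p_0=5·1+0=5,  q_0=5·0+1=1
a_1=1:  p_1=1·5+1=6,  q_1=1·1+0=1
fundamental: x₁=6, y₁=1  (since 36 − 35·1 = 1)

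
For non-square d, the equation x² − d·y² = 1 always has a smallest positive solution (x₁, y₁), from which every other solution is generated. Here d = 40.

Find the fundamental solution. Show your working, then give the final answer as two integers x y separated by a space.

√40 → a₀=6, period (3,12); ℓ=2 even so k=1
i=0: a=6 ⇒ p=6, q=1
i=1: a=3 ⇒ p=19, q=3
→ (19, 3).  Check: 19²=361, 40·3²=360, difference 1.

19 3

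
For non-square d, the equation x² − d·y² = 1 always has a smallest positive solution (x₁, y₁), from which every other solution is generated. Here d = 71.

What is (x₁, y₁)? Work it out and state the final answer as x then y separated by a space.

3480 413

[8; 2,2,1,7,1,2,2,16] for √71; ℓ=8 ⇒ convergent index 7
step 0: (8, 1)  from 8·(1,0) + (0,1)
step 1: (17, 2)  from 2·(8,1) + (1,0)
…
step 3: (59, 7)  from 1·(42,5) + (17,2)
step 4: (455, 54)  from 7·(59,7) + (42,5)
step 5: (514, 61)  from 1·(455,54) + (59,7)
step 6: (1483, 176)  from 2·(514,61) + (455,54)
step 7: (3480, 413)  from 2·(1483,176) + (514,61)
→ (3480, 413).  Check: 3480²=12110400, 71·413²=12110399, difference 1.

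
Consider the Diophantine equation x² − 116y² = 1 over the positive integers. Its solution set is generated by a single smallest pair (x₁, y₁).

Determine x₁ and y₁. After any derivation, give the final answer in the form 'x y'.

9801 910

√116 → a₀=10, period (1,3,2,1,4,1,2,3,1,20); ℓ=10 even so k=9
step 0: (10, 1)  from 10·(1,0) + (0,1)
…
step 4: (140, 13)  from 1·(97,9) + (43,4)
…
step 6: (797, 74)  from 1·(657,61) + (140,13)
…
step 8: (7550, 701)  from 3·(2251,209) + (797,74)
step 9: (9801, 910)  from 1·(7550,701) + (2251,209)
fundamental: x₁=9801, y₁=910  (since 96059601 − 116·828100 = 1)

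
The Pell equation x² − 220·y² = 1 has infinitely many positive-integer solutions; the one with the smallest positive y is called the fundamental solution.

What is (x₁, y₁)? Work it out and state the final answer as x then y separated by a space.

d=220: √d = [14; 1,4,1,28] (ℓ=4, even), read p_3/q_3
a_0=14:  p_0=14·1+0=14,  q_0=14·0+1=1
…
a_2=4:  p_2=4·15+14=74,  q_2=4·1+1=5
a_3=1:  p_3=1·74+15=89,  q_3=1·5+1=6
fundamental: x₁=89, y₁=6  (since 7921 − 220·36 = 1)

89 6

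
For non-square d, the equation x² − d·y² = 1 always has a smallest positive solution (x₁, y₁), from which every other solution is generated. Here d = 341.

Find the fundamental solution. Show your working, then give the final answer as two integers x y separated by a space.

10626551 575460

[18; 2,6,1,8,2,…,6,2,36] for √341; ℓ=14 ⇒ convergent index 13
k=0  a_k=18  p_k/q_k = 18/1
…
k=2  a_k=6  p_k/q_k = 240/13
k=3  a_k=1  p_k/q_k = 277/15
k=4  a_k=8  p_k/q_k = 2456/133
k=5  a_k=2  p_k/q_k = 5189/281
k=6  a_k=1  p_k/q_k = 7645/414
k=7  a_k=2  p_k/q_k = 20479/1109
k=8  a_k=1  p_k/q_k = 28124/1523
k=9  a_k=2  p_k/q_k = 76727/4155
k=10  a_k=8  p_k/q_k = 641940/34763
k=11  a_k=1  p_k/q_k = 718667/38918
k=12  a_k=6  p_k/q_k = 4953942/268271
k=13  a_k=2  p_k/q_k = 10626551/575460
→ (10626551, 575460).  Check: 10626551²=112923586155601, 341·575460²=112923586155600, difference 1.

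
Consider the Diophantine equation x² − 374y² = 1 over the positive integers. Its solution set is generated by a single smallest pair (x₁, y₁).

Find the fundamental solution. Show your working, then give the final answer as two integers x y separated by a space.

√374 → a₀=19, period (2,1,18,1,2,38); ℓ=6 even so k=5
a_0=19:  p_0=19·1+0=19,  q_0=19·0+1=1
a_1=2:  p_1=2·19+1=39,  q_1=2·1+0=2
…
a_4=1:  p_4=1·1083+58=1141,  q_4=1·56+3=59
a_5=2:  p_5=2·1141+1083=3365,  q_5=2·59+56=174
→ (3365, 174).  Check: 3365²=11323225, 374·174²=11323224, difference 1.

3365 174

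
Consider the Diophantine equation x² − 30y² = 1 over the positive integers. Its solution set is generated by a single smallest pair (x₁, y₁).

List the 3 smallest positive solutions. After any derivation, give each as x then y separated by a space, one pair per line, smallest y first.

d=30: √d = [5; 2,10] (ℓ=2, even), read p_1/q_1
i=0: a=5 ⇒ p=5, q=1
i=1: a=2 ⇒ p=11, q=2
→ (11, 2).  Check: 11²=121, 30·2²=120, difference 1.
(11+2√30)^2 = 241 + 44√30
(11+2√30)^3 = 5291 + 966√30

11 2
241 44
5291 966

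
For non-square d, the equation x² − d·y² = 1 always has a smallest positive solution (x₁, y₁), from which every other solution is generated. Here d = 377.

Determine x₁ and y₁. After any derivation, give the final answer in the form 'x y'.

[19; 2,2,2,38] for √377; ℓ=4 ⇒ convergent index 3
k=0  a_k=19  p_k/q_k = 19/1
k=1  a_k=2  p_k/q_k = 39/2
k=2  a_k=2  p_k/q_k = 97/5
k=3  a_k=2  p_k/q_k = 233/12
fundamental: x₁=233, y₁=12  (since 54289 − 377·144 = 1)

233 12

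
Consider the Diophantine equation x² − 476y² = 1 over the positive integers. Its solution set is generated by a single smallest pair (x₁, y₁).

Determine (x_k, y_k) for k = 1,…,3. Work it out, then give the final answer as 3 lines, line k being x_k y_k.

d=476: √d = [21; 1,4,2,10,2,4,1,42] (ℓ=8, even), read p_7/q_7
step 0: (21, 1)  from 21·(1,0) + (0,1)
…
step 2: (109, 5)  from 4·(22,1) + (21,1)
…
step 4: (2509, 115)  from 10·(240,11) + (109,5)
step 5: (5258, 241)  from 2·(2509,115) + (240,11)
step 6: (23541, 1079)  from 4·(5258,241) + (2509,115)
step 7: (28799, 1320)  from 1·(23541,1079) + (5258,241)
fundamental: x₁=28799, y₁=1320  (since 829382401 − 476·1742400 = 1)
k=2:  x_2 = 28799·28799+476·1320·1320 = 1658764801,  y_2 = 28799·1320+1320·28799 = 76029360
k=3:  x_3 = 28799·1658764801+476·1320·76029360 = 95541534979199,  y_3 = 28799·76029360+1320·1658764801 = 4379139075960

28799 1320
1658764801 76029360
95541534979199 4379139075960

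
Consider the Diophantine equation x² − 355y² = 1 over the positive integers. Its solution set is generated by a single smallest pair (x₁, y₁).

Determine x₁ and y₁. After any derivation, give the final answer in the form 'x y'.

954809 50676

√355 = [18; 1,5,3,3,1,6,1,3,3,5,1,36, …], period ℓ=12 (even) → k=11
i=0: a=18 ⇒ p=18, q=1
i=1: a=1 ⇒ p=19, q=1
…
i=3: a=3 ⇒ p=358, q=19
i=4: a=3 ⇒ p=1187, q=63
i=5: a=1 ⇒ p=1545, q=82
…
i=7: a=1 ⇒ p=12002, q=637
i=8: a=3 ⇒ p=46463, q=2466
i=9: a=3 ⇒ p=151391, q=8035
i=10: a=5 ⇒ p=803418, q=42641
i=11: a=1 ⇒ p=954809, q=50676
→ (954809, 50676).  Check: 954809²=911660226481, 355·50676²=911660226480, difference 1.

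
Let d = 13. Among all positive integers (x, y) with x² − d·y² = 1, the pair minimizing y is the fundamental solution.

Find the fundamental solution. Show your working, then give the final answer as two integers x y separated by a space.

649 180

d=13: √d = [3; 1,1,1,1,6] (ℓ=5, odd), read p_9/q_9
i=0: a=3 ⇒ p=3, q=1
…
i=2: a=1 ⇒ p=7, q=2
…
i=4: a=1 ⇒ p=18, q=5
i=5: a=6 ⇒ p=119, q=33
i=6: a=1 ⇒ p=137, q=38
i=7: a=1 ⇒ p=256, q=71
i=8: a=1 ⇒ p=393, q=109
i=9: a=1 ⇒ p=649, q=180
(x₁, y₁) = (649, 180);  649² − 13·180² = 1 ✓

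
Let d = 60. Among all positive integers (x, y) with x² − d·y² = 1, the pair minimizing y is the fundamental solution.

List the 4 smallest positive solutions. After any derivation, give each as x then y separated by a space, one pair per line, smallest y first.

31 4
1921 248
119071 15372
7380481 952816

√60 → a₀=7, period (1,2,1,14); ℓ=4 even so k=3
a_0=7:  p_0=7·1+0=7,  q_0=7·0+1=1
a_1=1:  p_1=1·7+1=8,  q_1=1·1+0=1
a_2=2:  p_2=2·8+7=23,  q_2=2·1+1=3
a_3=1:  p_3=1·23+8=31,  q_3=1·3+1=4
fundamental: x₁=31, y₁=4  (since 961 − 60·16 = 1)
k=2:  x_2 = 31·31+60·4·4 = 1921,  y_2 = 31·4+4·31 = 248
k=3:  x_3 = 31·1921+60·4·248 = 119071,  y_3 = 31·248+4·1921 = 15372
k=4:  x_4 = 31·119071+60·4·15372 = 7380481,  y_4 = 31·15372+4·119071 = 952816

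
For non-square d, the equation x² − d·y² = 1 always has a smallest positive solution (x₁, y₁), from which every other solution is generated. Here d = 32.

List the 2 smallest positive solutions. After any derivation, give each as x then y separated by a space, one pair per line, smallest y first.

17 3
577 102

[5; 1,1,1,10] for √32; ℓ=4 ⇒ convergent index 3
i=0: a=5 ⇒ p=5, q=1
i=1: a=1 ⇒ p=6, q=1
i=2: a=1 ⇒ p=11, q=2
i=3: a=1 ⇒ p=17, q=3
→ (17, 3).  Check: 17²=289, 32·3²=288, difference 1.
k=2:  x_2 = 17·17+32·3·3 = 577,  y_2 = 17·3+3·17 = 102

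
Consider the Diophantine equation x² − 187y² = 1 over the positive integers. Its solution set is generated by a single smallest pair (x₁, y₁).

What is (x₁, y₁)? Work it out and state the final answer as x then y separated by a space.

1682 123

[13; 1,2,13,2,1,26] for √187; ℓ=6 ⇒ convergent index 5
step 0: (13, 1)  from 13·(1,0) + (0,1)
step 1: (14, 1)  from 1·(13,1) + (1,0)
…
step 3: (547, 40)  from 13·(41,3) + (14,1)
step 4: (1135, 83)  from 2·(547,40) + (41,3)
step 5: (1682, 123)  from 1·(1135,83) + (547,40)
→ (1682, 123).  Check: 1682²=2829124, 187·123²=2829123, difference 1.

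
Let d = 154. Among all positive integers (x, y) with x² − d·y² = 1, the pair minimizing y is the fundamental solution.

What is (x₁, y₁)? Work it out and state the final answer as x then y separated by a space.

21295 1716

√154 = [12; 2,2,3,1,2,1,3,2,2,24, …], period ℓ=10 (even) → k=9
step 0: (12, 1)  from 12·(1,0) + (0,1)
…
step 7: (3847, 310)  from 3·(1030,83) + (757,61)
step 8: (8724, 703)  from 2·(3847,310) + (1030,83)
step 9: (21295, 1716)  from 2·(8724,703) + (3847,310)
→ (21295, 1716).  Check: 21295²=453477025, 154·1716²=453477024, difference 1.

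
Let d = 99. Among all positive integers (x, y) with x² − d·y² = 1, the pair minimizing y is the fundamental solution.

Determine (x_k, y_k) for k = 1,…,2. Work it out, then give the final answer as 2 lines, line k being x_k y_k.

[9; 1,18] for √99; ℓ=2 ⇒ convergent index 1
a_0=9:  p_0=9·1+0=9,  q_0=9·0+1=1
a_1=1:  p_1=1·9+1=10,  q_1=1·1+0=1
fundamental: x₁=10, y₁=1  (since 100 − 99·1 = 1)
(x_2, y_2) = (10·10 + 99·1·1, 10·1 + 1·10) = (199, 20)

10 1
199 20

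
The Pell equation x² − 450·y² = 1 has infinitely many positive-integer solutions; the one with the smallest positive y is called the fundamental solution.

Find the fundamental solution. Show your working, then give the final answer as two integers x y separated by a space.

19601 924

√450 → a₀=21, period (4,1,2,4,2,1,4,42); ℓ=8 even so k=7
a_0=21:  p_0=21·1+0=21,  q_0=21·0+1=1
a_1=4:  p_1=4·21+1=85,  q_1=4·1+0=4
a_2=1:  p_2=1·85+21=106,  q_2=1·4+1=5
a_3=2:  p_3=2·106+85=297,  q_3=2·5+4=14
…
a_5=2:  p_5=2·1294+297=2885,  q_5=2·61+14=136
a_6=1:  p_6=1·2885+1294=4179,  q_6=1·136+61=197
a_7=4:  p_7=4·4179+2885=19601,  q_7=4·197+136=924
fundamental: x₁=19601, y₁=924  (since 384199201 − 450·853776 = 1)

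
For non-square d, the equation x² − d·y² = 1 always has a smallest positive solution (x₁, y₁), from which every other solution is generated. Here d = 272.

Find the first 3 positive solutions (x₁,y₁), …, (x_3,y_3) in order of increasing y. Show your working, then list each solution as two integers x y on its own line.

33 2
2177 132
143649 8710

√272 = [16; 2,32, …], period ℓ=2 (even) → k=1
a_0=16:  p_0=16·1+0=16,  q_0=16·0+1=1
a_1=2:  p_1=2·16+1=33,  q_1=2·1+0=2
(x₁, y₁) = (33, 2);  33² − 272·2² = 1 ✓
(33+2√272)^2 = 2177 + 132√272
(33+2√272)^3 = 143649 + 8710√272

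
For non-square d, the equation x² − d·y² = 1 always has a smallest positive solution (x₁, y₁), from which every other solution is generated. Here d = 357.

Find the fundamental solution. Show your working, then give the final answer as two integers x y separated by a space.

3401 180

[18; 1,8,2,8,1,36] for √357; ℓ=6 ⇒ convergent index 5
i=0: a=18 ⇒ p=18, q=1
i=1: a=1 ⇒ p=19, q=1
i=2: a=8 ⇒ p=170, q=9
i=3: a=2 ⇒ p=359, q=19
i=4: a=8 ⇒ p=3042, q=161
i=5: a=1 ⇒ p=3401, q=180
(x₁, y₁) = (3401, 180);  3401² − 357·180² = 1 ✓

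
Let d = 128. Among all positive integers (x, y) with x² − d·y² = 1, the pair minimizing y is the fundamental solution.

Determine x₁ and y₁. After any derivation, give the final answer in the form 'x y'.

577 51

d=128: √d = [11; 3,5,3,22] (ℓ=4, even), read p_3/q_3
step 0: (11, 1)  from 11·(1,0) + (0,1)
…
step 2: (181, 16)  from 5·(34,3) + (11,1)
step 3: (577, 51)  from 3·(181,16) + (34,3)
(x₁, y₁) = (577, 51);  577² − 128·51² = 1 ✓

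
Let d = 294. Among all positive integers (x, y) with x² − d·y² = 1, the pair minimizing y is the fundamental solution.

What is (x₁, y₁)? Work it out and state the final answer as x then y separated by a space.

4801 280

√294 → a₀=17, period (6,1,4,1,6,34); ℓ=6 even so k=5
k=0  a_k=17  p_k/q_k = 17/1
k=1  a_k=6  p_k/q_k = 103/6
k=2  a_k=1  p_k/q_k = 120/7
…
k=4  a_k=1  p_k/q_k = 703/41
k=5  a_k=6  p_k/q_k = 4801/280
fundamental: x₁=4801, y₁=280  (since 23049601 − 294·78400 = 1)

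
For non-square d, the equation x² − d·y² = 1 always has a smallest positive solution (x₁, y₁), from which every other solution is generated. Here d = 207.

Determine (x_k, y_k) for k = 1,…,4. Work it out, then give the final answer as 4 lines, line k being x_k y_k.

1151 80
2649601 184160
6099380351 423936240
14040770918401 975901040320

√207 → a₀=14, period (2,1,1,2,1,1,2,28); ℓ=8 even so k=7
i=0: a=14 ⇒ p=14, q=1
…
i=6: a=1 ⇒ p=446, q=31
i=7: a=2 ⇒ p=1151, q=80
(x₁, y₁) = (1151, 80);  1151² − 207·80² = 1 ✓
n=2: (1151,80)∘(1151,80) = (1151·1151+207·80·80, 1151·80+80·1151) = (2649601,184160)
n=3: (2649601,184160)∘(1151,80) = (1151·2649601+207·80·184160, 1151·184160+80·2649601) = (6099380351,423936240)
n=4: (6099380351,423936240)∘(1151,80) = (1151·6099380351+207·80·423936240, 1151·423936240+80·6099380351) = (14040770918401,975901040320)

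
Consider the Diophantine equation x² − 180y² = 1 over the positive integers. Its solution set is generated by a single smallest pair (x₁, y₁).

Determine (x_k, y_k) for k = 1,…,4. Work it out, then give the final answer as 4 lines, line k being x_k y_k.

161 12
51841 3864
16692641 1244196
5374978561 400627248

√180 = [13; 2,2,2,26, …], period ℓ=4 (even) → k=3
step 0: (13, 1)  from 13·(1,0) + (0,1)
…
step 2: (67, 5)  from 2·(27,2) + (13,1)
step 3: (161, 12)  from 2·(67,5) + (27,2)
fundamental: x₁=161, y₁=12  (since 25921 − 180·144 = 1)
(161+12√180)^2 = 51841 + 3864√180
(161+12√180)^3 = 16692641 + 1244196√180
(161+12√180)^4 = 5374978561 + 400627248√180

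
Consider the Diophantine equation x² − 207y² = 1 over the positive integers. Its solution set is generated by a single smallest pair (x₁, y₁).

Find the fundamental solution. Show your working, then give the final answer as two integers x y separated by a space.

[14; 2,1,1,2,1,1,2,28] for √207; ℓ=8 ⇒ convergent index 7
i=0: a=14 ⇒ p=14, q=1
i=1: a=2 ⇒ p=29, q=2
…
i=3: a=1 ⇒ p=72, q=5
i=4: a=2 ⇒ p=187, q=13
i=5: a=1 ⇒ p=259, q=18
i=6: a=1 ⇒ p=446, q=31
i=7: a=2 ⇒ p=1151, q=80
→ (1151, 80).  Check: 1151²=1324801, 207·80²=1324800, difference 1.

1151 80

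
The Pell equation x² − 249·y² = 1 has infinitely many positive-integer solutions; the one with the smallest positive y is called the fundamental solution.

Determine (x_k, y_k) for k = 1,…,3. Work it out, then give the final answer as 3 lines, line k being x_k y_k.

8553815 542076
146335502108449 9273635639880
2503453625935556812055 158649927281879742324

d=249: √d = [15; 1,3,1,1,5,…,3,1,30] (ℓ=16, even), read p_15/q_15
step 0: (15, 1)  from 15·(1,0) + (0,1)
step 1: (16, 1)  from 1·(15,1) + (1,0)
step 2: (63, 4)  from 3·(16,1) + (15,1)
step 3: (79, 5)  from 1·(63,4) + (16,1)
step 4: (142, 9)  from 1·(79,5) + (63,4)
…
step 6: (931, 59)  from 1·(789,50) + (142,9)
step 7: (3582, 227)  from 3·(931,59) + (789,50)
step 8: (36751, 2329)  from 10·(3582,227) + (931,59)
step 9: (113835, 7214)  from 3·(36751,2329) + (3582,227)
step 10: (150586, 9543)  from 1·(113835,7214) + (36751,2329)
…
step 12: (1017351, 64472)  from 1·(866765,54929) + (150586,9543)
step 13: (1884116, 119401)  from 1·(1017351,64472) + (866765,54929)
step 14: (6669699, 422675)  from 3·(1884116,119401) + (1017351,64472)
step 15: (8553815, 542076)  from 1·(6669699,422675) + (1884116,119401)
→ (8553815, 542076).  Check: 8553815²=73167751054225, 249·542076²=73167751054224, difference 1.
n=2: (8553815,542076)∘(8553815,542076) = (8553815·8553815+249·542076·542076, 8553815·542076+542076·8553815) = (146335502108449,9273635639880)
n=3: (146335502108449,9273635639880)∘(8553815,542076) = (8553815·146335502108449+249·542076·9273635639880, 8553815·9273635639880+542076·146335502108449) = (2503453625935556812055,158649927281879742324)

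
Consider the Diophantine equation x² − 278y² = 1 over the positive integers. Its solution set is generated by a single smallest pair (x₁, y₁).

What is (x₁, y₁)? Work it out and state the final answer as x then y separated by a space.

d=278: √d = [16; 1,2,16,2,1,32] (ℓ=6, even), read p_5/q_5
a_0=16:  p_0=16·1+0=16,  q_0=16·0+1=1
a_1=1:  p_1=1·16+1=17,  q_1=1·1+0=1
…
a_4=2:  p_4=2·817+50=1684,  q_4=2·49+3=101
a_5=1:  p_5=1·1684+817=2501,  q_5=1·101+49=150
→ (2501, 150).  Check: 2501²=6255001, 278·150²=6255000, difference 1.

2501 150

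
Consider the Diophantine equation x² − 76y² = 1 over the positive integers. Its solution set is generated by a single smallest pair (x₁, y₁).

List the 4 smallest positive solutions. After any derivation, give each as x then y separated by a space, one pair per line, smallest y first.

57799 6630
6681448801 766414740
772362118440199 88596011107890
89283516160768675201 10241521691283453480

[8; 1,2,1,1,5,4,5,1,1,2,1,16] for √76; ℓ=12 ⇒ convergent index 11
i=0: a=8 ⇒ p=8, q=1
…
i=2: a=2 ⇒ p=26, q=3
i=3: a=1 ⇒ p=35, q=4
i=4: a=1 ⇒ p=61, q=7
i=5: a=5 ⇒ p=340, q=39
i=6: a=4 ⇒ p=1421, q=163
i=7: a=5 ⇒ p=7445, q=854
…
i=9: a=1 ⇒ p=16311, q=1871
i=10: a=2 ⇒ p=41488, q=4759
i=11: a=1 ⇒ p=57799, q=6630
(x₁, y₁) = (57799, 6630);  57799² − 76·6630² = 1 ✓
k=2:  x_2 = 57799·57799+76·6630·6630 = 6681448801,  y_2 = 57799·6630+6630·57799 = 766414740
k=3:  x_3 = 57799·6681448801+76·6630·766414740 = 772362118440199,  y_3 = 57799·766414740+6630·6681448801 = 88596011107890
k=4:  x_4 = 57799·772362118440199+76·6630·88596011107890 = 89283516160768675201,  y_4 = 57799·88596011107890+6630·772362118440199 = 10241521691283453480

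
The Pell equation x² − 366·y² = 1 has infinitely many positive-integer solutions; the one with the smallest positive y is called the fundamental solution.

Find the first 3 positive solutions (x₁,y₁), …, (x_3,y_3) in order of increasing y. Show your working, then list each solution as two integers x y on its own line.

907925 47458
1648655611249 86176609300
2993711291685588725 156483795997357542

d=366: √d = [19; 7,1,1,1,2,12,2,1,1,1,7,38] (ℓ=12, even), read p_11/q_11
a_0=19:  p_0=19·1+0=19,  q_0=19·0+1=1
…
a_2=1:  p_2=1·134+19=153,  q_2=1·7+1=8
…
a_4=1:  p_4=1·287+153=440,  q_4=1·15+8=23
…
a_7=2:  p_7=2·14444+1167=30055,  q_7=2·755+61=1571
…
a_10=1:  p_10=1·74554+44499=119053,  q_10=1·3897+2326=6223
a_11=7:  p_11=7·119053+74554=907925,  q_11=7·6223+3897=47458
(x₁, y₁) = (907925, 47458);  907925² − 366·47458² = 1 ✓
k=2:  x_2 = 907925·907925+366·47458·47458 = 1648655611249,  y_2 = 907925·47458+47458·907925 = 86176609300
k=3:  x_3 = 907925·1648655611249+366·47458·86176609300 = 2993711291685588725,  y_3 = 907925·86176609300+47458·1648655611249 = 156483795997357542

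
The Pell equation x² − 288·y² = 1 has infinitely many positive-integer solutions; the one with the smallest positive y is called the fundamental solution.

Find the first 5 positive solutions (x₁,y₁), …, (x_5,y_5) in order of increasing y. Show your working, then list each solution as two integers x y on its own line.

√288 → a₀=16, period (1,32); ℓ=2 even so k=1
a_0=16:  p_0=16·1+0=16,  q_0=16·0+1=1
a_1=1:  p_1=1·16+1=17,  q_1=1·1+0=1
fundamental: x₁=17, y₁=1  (since 289 − 288·1 = 1)
n=2: (17,1)∘(17,1) = (17·17+288·1·1, 17·1+1·17) = (577,34)
n=3: (577,34)∘(17,1) = (17·577+288·1·34, 17·34+1·577) = (19601,1155)
n=4: (19601,1155)∘(17,1) = (17·19601+288·1·1155, 17·1155+1·19601) = (665857,39236)
n=5: (665857,39236)∘(17,1) = (17·665857+288·1·39236, 17·39236+1·665857) = (22619537,1332869)

17 1
577 34
19601 1155
665857 39236
22619537 1332869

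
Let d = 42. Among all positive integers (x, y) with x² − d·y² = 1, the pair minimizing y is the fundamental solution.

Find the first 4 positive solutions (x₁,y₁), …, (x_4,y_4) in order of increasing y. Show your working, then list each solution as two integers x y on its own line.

d=42: √d = [6; 2,12] (ℓ=2, even), read p_1/q_1
a_0=6:  p_0=6·1+0=6,  q_0=6·0+1=1
a_1=2:  p_1=2·6+1=13,  q_1=2·1+0=2
→ (13, 2).  Check: 13²=169, 42·2²=168, difference 1.
n=2: (13,2)∘(13,2) = (13·13+42·2·2, 13·2+2·13) = (337,52)
n=3: (337,52)∘(13,2) = (13·337+42·2·52, 13·52+2·337) = (8749,1350)
n=4: (8749,1350)∘(13,2) = (13·8749+42·2·1350, 13·1350+2·8749) = (227137,35048)

13 2
337 52
8749 1350
227137 35048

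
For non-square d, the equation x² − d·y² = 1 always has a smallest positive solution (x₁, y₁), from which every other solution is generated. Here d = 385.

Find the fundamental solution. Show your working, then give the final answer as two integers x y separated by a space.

95831 4884

√385 = [19; 1,1,1,1,1,…,1,1,38, …], period ℓ=16 (even) → k=15
step 0: (19, 1)  from 19·(1,0) + (0,1)
…
step 4: (98, 5)  from 1·(59,3) + (39,2)
…
step 6: (569, 29)  from 3·(157,8) + (98,5)
step 7: (726, 37)  from 1·(569,29) + (157,8)
…
step 14: (59551, 3035)  from 1·(36280,1849) + (23271,1186)
step 15: (95831, 4884)  from 1·(59551,3035) + (36280,1849)
→ (95831, 4884).  Check: 95831²=9183580561, 385·4884²=9183580560, difference 1.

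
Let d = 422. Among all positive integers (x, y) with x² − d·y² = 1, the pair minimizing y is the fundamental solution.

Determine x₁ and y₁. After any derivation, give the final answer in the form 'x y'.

√422 → a₀=20, period (1,1,5,2,1,…,1,1,40); ℓ=14 even so k=13
a_0=20:  p_0=20·1+0=20,  q_0=20·0+1=1
a_1=1:  p_1=1·20+1=21,  q_1=1·1+0=1
…
a_5=1:  p_5=1·493+226=719,  q_5=1·24+11=35
…
a_7=20:  p_7=20·2650+719=53719,  q_7=20·129+35=2615
…
a_12=1:  p_12=1·3211821+598859=3810680,  q_12=1·156349+29152=185501
a_13=1:  p_13=1·3810680+3211821=7022501,  q_13=1·185501+156349=341850
fundamental: x₁=7022501, y₁=341850  (since 49315520295001 − 422·116861422500 = 1)

7022501 341850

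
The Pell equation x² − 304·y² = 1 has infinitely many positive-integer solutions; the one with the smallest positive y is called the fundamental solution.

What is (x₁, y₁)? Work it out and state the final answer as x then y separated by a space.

√304 → a₀=17, period (2,3,2,1,1,1,1,1,2,3,2,34); ℓ=12 even so k=11
step 0: (17, 1)  from 17·(1,0) + (0,1)
step 1: (35, 2)  from 2·(17,1) + (1,0)
step 2: (122, 7)  from 3·(35,2) + (17,1)
step 3: (279, 16)  from 2·(122,7) + (35,2)
step 4: (401, 23)  from 1·(279,16) + (122,7)
…
step 7: (1761, 101)  from 1·(1081,62) + (680,39)
step 8: (2842, 163)  from 1·(1761,101) + (1081,62)
step 9: (7445, 427)  from 2·(2842,163) + (1761,101)
step 10: (25177, 1444)  from 3·(7445,427) + (2842,163)
step 11: (57799, 3315)  from 2·(25177,1444) + (7445,427)
fundamental: x₁=57799, y₁=3315  (since 3340724401 − 304·10989225 = 1)

57799 3315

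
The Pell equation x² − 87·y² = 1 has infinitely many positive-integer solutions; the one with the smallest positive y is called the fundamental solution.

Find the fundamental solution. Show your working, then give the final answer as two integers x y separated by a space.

√87 → a₀=9, period (3,18); ℓ=2 even so k=1
i=0: a=9 ⇒ p=9, q=1
i=1: a=3 ⇒ p=28, q=3
(x₁, y₁) = (28, 3);  28² − 87·3² = 1 ✓

28 3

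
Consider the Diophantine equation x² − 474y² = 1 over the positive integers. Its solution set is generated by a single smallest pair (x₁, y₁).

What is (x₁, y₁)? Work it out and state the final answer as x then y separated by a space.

d=474: √d = [21; 1,3,2,1,1,…,3,1,42] (ℓ=14, even), read p_13/q_13
i=0: a=21 ⇒ p=21, q=1
i=1: a=1 ⇒ p=22, q=1
…
i=10: a=1 ⇒ p=16677, q=766
…
i=12: a=3 ⇒ p=149331, q=6859
i=13: a=1 ⇒ p=193549, q=8890
(x₁, y₁) = (193549, 8890);  193549² − 474·8890² = 1 ✓

193549 8890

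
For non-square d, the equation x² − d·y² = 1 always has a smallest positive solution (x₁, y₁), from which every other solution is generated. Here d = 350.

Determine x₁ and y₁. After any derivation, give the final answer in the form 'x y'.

449 24

√350 → a₀=18, period (1,2,2,2,1,36); ℓ=6 even so k=5
a_0=18:  p_0=18·1+0=18,  q_0=18·0+1=1
a_1=1:  p_1=1·18+1=19,  q_1=1·1+0=1
…
a_3=2:  p_3=2·56+19=131,  q_3=2·3+1=7
a_4=2:  p_4=2·131+56=318,  q_4=2·7+3=17
a_5=1:  p_5=1·318+131=449,  q_5=1·17+7=24
fundamental: x₁=449, y₁=24  (since 201601 − 350·576 = 1)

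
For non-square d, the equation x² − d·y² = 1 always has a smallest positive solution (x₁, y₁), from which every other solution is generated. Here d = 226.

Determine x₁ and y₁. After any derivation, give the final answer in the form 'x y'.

451 30

[15; 30] for √226; ℓ=1 ⇒ convergent index 1
i=0: a=15 ⇒ p=15, q=1
i=1: a=30 ⇒ p=451, q=30
(x₁, y₁) = (451, 30);  451² − 226·30² = 1 ✓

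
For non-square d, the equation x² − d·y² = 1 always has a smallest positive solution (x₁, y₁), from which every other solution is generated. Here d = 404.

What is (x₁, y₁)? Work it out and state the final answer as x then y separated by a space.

201 10

[20; 10,40] for √404; ℓ=2 ⇒ convergent index 1
a_0=20:  p_0=20·1+0=20,  q_0=20·0+1=1
a_1=10:  p_1=10·20+1=201,  q_1=10·1+0=10
(x₁, y₁) = (201, 10);  201² − 404·10² = 1 ✓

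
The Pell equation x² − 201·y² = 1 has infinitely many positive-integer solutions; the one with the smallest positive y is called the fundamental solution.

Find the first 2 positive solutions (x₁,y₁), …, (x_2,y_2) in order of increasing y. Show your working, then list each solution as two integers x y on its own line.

515095 36332
530645718049 37428863080

[14; 5,1,1,1,2,…,1,5,28] for √201; ℓ=14 ⇒ convergent index 13
k=0  a_k=14  p_k/q_k = 14/1
k=1  a_k=5  p_k/q_k = 71/5
k=2  a_k=1  p_k/q_k = 85/6
…
k=4  a_k=1  p_k/q_k = 241/17
k=5  a_k=2  p_k/q_k = 638/45
k=6  a_k=1  p_k/q_k = 879/62
k=7  a_k=8  p_k/q_k = 7670/541
…
k=9  a_k=2  p_k/q_k = 24768/1747
k=10  a_k=1  p_k/q_k = 33317/2350
k=11  a_k=1  p_k/q_k = 58085/4097
k=12  a_k=1  p_k/q_k = 91402/6447
k=13  a_k=5  p_k/q_k = 515095/36332
→ (515095, 36332).  Check: 515095²=265322859025, 201·36332²=265322859024, difference 1.
(x_2, y_2) = (515095·515095 + 201·36332·36332, 515095·36332 + 36332·515095) = (530645718049, 37428863080)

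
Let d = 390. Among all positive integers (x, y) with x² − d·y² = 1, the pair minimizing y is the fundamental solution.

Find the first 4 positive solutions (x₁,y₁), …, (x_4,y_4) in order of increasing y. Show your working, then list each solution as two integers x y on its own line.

[19; 1,2,1,38] for √390; ℓ=4 ⇒ convergent index 3
step 0: (19, 1)  from 19·(1,0) + (0,1)
…
step 2: (59, 3)  from 2·(20,1) + (19,1)
step 3: (79, 4)  from 1·(59,3) + (20,1)
fundamental: x₁=79, y₁=4  (since 6241 − 390·16 = 1)
(79+4√390)^2 = 12481 + 632√390
(79+4√390)^3 = 1971919 + 99852√390
(79+4√390)^4 = 311550721 + 15775984√390

79 4
12481 632
1971919 99852
311550721 15775984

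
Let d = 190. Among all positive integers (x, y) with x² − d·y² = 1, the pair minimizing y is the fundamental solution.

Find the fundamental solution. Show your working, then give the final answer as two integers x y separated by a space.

52021 3774

[13; 1,3,1,1,1,…,3,1,26] for √190; ℓ=14 ⇒ convergent index 13
k=0  a_k=13  p_k/q_k = 13/1
k=1  a_k=1  p_k/q_k = 14/1
…
k=3  a_k=1  p_k/q_k = 69/5
…
k=5  a_k=1  p_k/q_k = 193/14
k=6  a_k=2  p_k/q_k = 510/37
k=7  a_k=2  p_k/q_k = 1213/88
k=8  a_k=2  p_k/q_k = 2936/213
…
k=10  a_k=1  p_k/q_k = 7085/514
k=11  a_k=1  p_k/q_k = 11234/815
k=12  a_k=3  p_k/q_k = 40787/2959
k=13  a_k=1  p_k/q_k = 52021/3774
→ (52021, 3774).  Check: 52021²=2706184441, 190·3774²=2706184440, difference 1.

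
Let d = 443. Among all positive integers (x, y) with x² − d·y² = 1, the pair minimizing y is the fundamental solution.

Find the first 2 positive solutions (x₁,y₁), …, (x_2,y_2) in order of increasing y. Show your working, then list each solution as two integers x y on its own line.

√443 = [21; 21,42, …], period ℓ=2 (even) → k=1
a_0=21:  p_0=21·1+0=21,  q_0=21·0+1=1
a_1=21:  p_1=21·21+1=442,  q_1=21·1+0=21
(x₁, y₁) = (442, 21);  442² − 443·21² = 1 ✓
k=2:  x_2 = 442·442+443·21·21 = 390727,  y_2 = 442·21+21·442 = 18564

442 21
390727 18564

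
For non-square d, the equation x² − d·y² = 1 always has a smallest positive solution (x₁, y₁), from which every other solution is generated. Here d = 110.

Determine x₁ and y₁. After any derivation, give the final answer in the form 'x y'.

√110 = [10; 2,20, …], period ℓ=2 (even) → k=1
i=0: a=10 ⇒ p=10, q=1
i=1: a=2 ⇒ p=21, q=2
→ (21, 2).  Check: 21²=441, 110·2²=440, difference 1.

21 2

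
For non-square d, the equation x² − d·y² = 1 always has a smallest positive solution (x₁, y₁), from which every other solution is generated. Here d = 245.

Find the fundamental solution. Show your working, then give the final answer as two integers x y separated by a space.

51841 3312

√245 → a₀=15, period (1,1,1,7,6,7,1,1,1,30); ℓ=10 even so k=9
k=0  a_k=15  p_k/q_k = 15/1
k=1  a_k=1  p_k/q_k = 16/1
k=2  a_k=1  p_k/q_k = 31/2
k=3  a_k=1  p_k/q_k = 47/3
…
k=6  a_k=7  p_k/q_k = 15809/1010
…
k=8  a_k=1  p_k/q_k = 33825/2161
k=9  a_k=1  p_k/q_k = 51841/3312
fundamental: x₁=51841, y₁=3312  (since 2687489281 − 245·10969344 = 1)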